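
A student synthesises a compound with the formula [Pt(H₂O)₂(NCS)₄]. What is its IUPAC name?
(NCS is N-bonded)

diaquatetraisothiocyanatoplatinum(IV)

There is no counter-ion, so the complex is neutral overall.
Ligand charges: 4×isothiocyanato (-1 each), 2×aqua (neutral); total -4. So Pt + (-4) = 0, giving Pt = +4.
Ligands are named alphabetically: aqua before isothiocyanato.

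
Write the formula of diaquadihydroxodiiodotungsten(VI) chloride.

Ligands: 2 aqua (H2O, neutral), 2 iodo (I, -1), 2 hydroxo (OH, -1). Ligand charge sum = -4.
With W in oxidation state +6, the complex ion is [W...]^2+.
Charge balance with chloride (-1) requires 1 complex ion per 2 chloride.

[W(H2O)2I2(OH)2]Cl2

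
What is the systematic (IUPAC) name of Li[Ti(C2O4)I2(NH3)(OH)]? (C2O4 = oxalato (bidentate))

The 1 lithium counter-ion carries a total charge of +1, so each complex ion is 1−.
Ligand charges: 1×hydroxo (-1 each), 2×iodo (-1 each), 1×ammine (neutral), 1×oxalato (-2 each); total -5. So Ti + (-5) = 1−, giving Ti = +4.
The complex ion is anionic, so titanium takes the -ate form titanate(IV).

lithium amminehydroxodiiodooxalatotitanate(IV)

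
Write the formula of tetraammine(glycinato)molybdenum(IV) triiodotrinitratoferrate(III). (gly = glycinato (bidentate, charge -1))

[Mo(gly)(NH3)4][FeI3(NO3)3]

Cation [Mo…]: ligand charges -1, Mo(IV) ⇒ ion charge 3+.
Anion [Fe…]: ligand charges -6, Fe(III) ⇒ ion charge 3−.
One 3+ cation balances one 3− anion.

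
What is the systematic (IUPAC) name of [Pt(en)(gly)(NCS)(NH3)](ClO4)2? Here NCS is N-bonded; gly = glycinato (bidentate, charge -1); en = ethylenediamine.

ammine(ethylenediamine)(glycinato)isothiocyanatoplatinum(IV) perchlorate

The 2 perchlorate counter-ions carry a total charge of -2, so each complex ion is 2+.
Ligand charges: 1×isothiocyanato (-1 each), 1×glycinato (-1 each), 1×ethylenediamine (neutral), 1×ammine (neutral); total -2. So Pt + (-2) = 2+, giving Pt = +4.
Ligands are named alphabetically: ammine before ethylenediamine before glycinato before isothiocyanato.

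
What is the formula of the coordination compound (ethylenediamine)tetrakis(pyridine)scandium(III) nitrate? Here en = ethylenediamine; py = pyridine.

Ligands: 1 ethylenediamine (en, neutral), 4 pyridine (py, neutral). Ligand charge sum = 0.
With Sc in oxidation state +3, the complex ion is [Sc...]^3+.
Charge balance with nitrate (-1) requires 1 complex ion per 3 nitrate.

[Sc(en)(py)4](NO3)3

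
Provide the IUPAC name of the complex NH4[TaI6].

The 1 ammonium counter-ion carries a total charge of +1, so each complex ion is 1−.
Ligand charges: 6×iodo (-1 each); total -6. So Ta + (-6) = 1−, giving Ta = +5.
The complex ion is anionic, so tantalum takes the -ate form tantalate(V).

ammonium hexaiodotantalate(V)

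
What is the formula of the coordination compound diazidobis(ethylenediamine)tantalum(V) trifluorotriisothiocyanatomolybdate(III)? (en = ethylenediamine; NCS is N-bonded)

Cation [Ta…]: ligand charges -2, Ta(V) ⇒ ion charge 3+.
Anion [Mo…]: ligand charges -6, Mo(III) ⇒ ion charge 3−.
One 3+ cation balances one 3− anion.

[Ta(en)2(N3)2][MoF3(NCS)3]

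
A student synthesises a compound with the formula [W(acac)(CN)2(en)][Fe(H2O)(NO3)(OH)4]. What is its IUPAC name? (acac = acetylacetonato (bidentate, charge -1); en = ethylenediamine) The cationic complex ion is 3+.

The complex cation is given as 3+; its ligand charges sum to -3, so W = +6.
A 1:1 salt means the anion carries the equal and opposite charge, 3−.
Anion: ligand charges sum to -5; for the ion to be 3−, Fe = +2.

(acetylacetonato)dicyano(ethylenediamine)tungsten(VI) aquatetrahydroxonitratoferrate(II)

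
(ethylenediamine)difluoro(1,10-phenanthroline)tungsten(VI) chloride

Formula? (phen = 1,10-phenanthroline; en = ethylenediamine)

Ligands: 1 1,10-phenanthroline (phen, neutral), 1 ethylenediamine (en, neutral), 2 fluoro (F, -1). Ligand charge sum = -2.
With W in oxidation state +6, the complex ion is [W...]^4+.
Charge balance with chloride (-1) requires 1 complex ion per 4 chloride.

[W(en)F2(phen)]Cl4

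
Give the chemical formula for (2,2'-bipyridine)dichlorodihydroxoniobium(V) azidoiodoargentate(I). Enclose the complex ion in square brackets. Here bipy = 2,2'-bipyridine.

[Nb(bipy)Cl2(OH)2][AgI(N3)]

Cation [Nb…]: ligand charges -4, Nb(V) ⇒ ion charge 1+.
Anion [Ag…]: ligand charges -2, Ag(I) ⇒ ion charge 1−.
One 1+ cation balances one 1− anion.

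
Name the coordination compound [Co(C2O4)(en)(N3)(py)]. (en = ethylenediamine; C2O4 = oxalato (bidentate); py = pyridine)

azido(ethylenediamine)oxalato(pyridine)cobalt(III)

There is no counter-ion, so the complex is neutral overall.
Ligand charges: 1×ethylenediamine (neutral), 1×azido (-1 each), 1×oxalato (-2 each), 1×pyridine (neutral); total -3. So Co + (-3) = 0, giving Co = +3.
Ligands are named alphabetically: azido before ethylenediamine before oxalato before pyridine.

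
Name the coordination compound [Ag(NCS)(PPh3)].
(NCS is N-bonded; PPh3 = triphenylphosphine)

isothiocyanato(triphenylphosphine)silver(I)

There is no counter-ion, so the complex is neutral overall.
Ligand charges: 1×isothiocyanato (-1 each), 1×triphenylphosphine (neutral); total -1. So Ag + (-1) = 0, giving Ag = +1.
Ligands are named alphabetically: isothiocyanato before triphenylphosphine.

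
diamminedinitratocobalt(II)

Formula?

Ligands: 2 ammine (NH3, neutral), 2 nitrato (NO3, -1). Ligand charge sum = -2.
With Co in oxidation state +2, the complex ion is [Co...].

[Co(NH3)2(NO3)2]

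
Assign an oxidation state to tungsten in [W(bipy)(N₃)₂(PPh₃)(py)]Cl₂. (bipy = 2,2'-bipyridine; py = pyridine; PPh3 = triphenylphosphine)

+4

2 chloride outside the brackets (-1 each) → the complex ion is 2+.
Ligand charges: 1×bipy neutral; 2×N3 = -2; 1×py neutral; 1×PPh3 neutral; sum -2.
W + (-2) = 2+ ⇒ W is +4.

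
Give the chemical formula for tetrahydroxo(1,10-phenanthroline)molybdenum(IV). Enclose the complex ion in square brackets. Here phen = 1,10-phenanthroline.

[Mo(OH)4(phen)]

Ligands: 4 hydroxo (OH, -1), 1 1,10-phenanthroline (phen, neutral). Ligand charge sum = -4.
With Mo in oxidation state +4, the complex ion is [Mo...].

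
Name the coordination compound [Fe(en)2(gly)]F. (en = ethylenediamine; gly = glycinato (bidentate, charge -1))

The 1 fluoride counter-ion carries a total charge of -1, so each complex ion is 1+.
Ligand charges: 2×ethylenediamine (neutral), 1×glycinato (-1 each); total -1. So Fe + (-1) = 1+, giving Fe = +2.
Ligands are named alphabetically: ethylenediamine before glycinato.

bis(ethylenediamine)(glycinato)iron(II) fluoride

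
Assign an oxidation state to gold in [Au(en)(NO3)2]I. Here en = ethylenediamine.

+3

1 iodide outside the brackets (-1 each) → the complex ion is 1+.
Ligand charges: 2×NO3 = -2; 1×en neutral; sum -2.
Au + (-2) = 1+ ⇒ Au is +3.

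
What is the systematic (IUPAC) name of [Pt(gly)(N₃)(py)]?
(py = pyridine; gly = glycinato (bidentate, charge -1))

There is no counter-ion, so the complex is neutral overall.
Ligand charges: 1×azido (-1 each), 1×pyridine (neutral), 1×glycinato (-1 each); total -2. So Pt + (-2) = 0, giving Pt = +2.
Ligands are named alphabetically: azido before glycinato before pyridine.

azido(glycinato)(pyridine)platinum(II)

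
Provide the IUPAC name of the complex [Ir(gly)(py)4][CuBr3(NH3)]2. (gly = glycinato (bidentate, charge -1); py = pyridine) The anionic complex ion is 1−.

Both ions are complex: the cation is named first with the plain metal name, the anion second with the -ate form; each ion's ligands are alphabetised independently.
The complex anion is given as 1−; its ligand charges sum to -3, so Cu = +2.
With 2 anions per cation, the cation must be 2×1 = 2+.
Cation: ligand charges sum to -1; for the ion to be 2+, Ir = +3.

(glycinato)tetrakis(pyridine)iridium(III) amminetribromocuprate(II)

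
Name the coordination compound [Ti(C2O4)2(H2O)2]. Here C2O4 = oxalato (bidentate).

diaquadioxalatotitanium(IV)

There is no counter-ion, so the complex is neutral overall.
Ligand charges: 2×aqua (neutral), 2×oxalato (-2 each); total -4. So Ti + (-4) = 0, giving Ti = +4.
Ligands are named alphabetically: aqua before oxalato.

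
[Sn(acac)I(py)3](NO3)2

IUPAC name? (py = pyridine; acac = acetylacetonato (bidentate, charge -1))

(acetylacetonato)iodotris(pyridine)tin(IV) nitrate

The 2 nitrate counter-ions carry a total charge of -2, so each complex ion is 2+.
Ligand charges: 1×iodo (-1 each), 3×pyridine (neutral), 1×acetylacetonato (-1 each); total -2. So Sn + (-2) = 2+, giving Sn = +4.
Ligands are named alphabetically: acetylacetonato before iodo before pyridine.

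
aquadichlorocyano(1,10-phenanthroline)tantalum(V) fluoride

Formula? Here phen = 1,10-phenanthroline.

[TaCl2(CN)(H2O)(phen)]F2

Ligands: 2 chloro (Cl, -1), 1 cyano (CN, -1), 1 1,10-phenanthroline (phen, neutral), 1 aqua (H2O, neutral). Ligand charge sum = -3.
With Ta in oxidation state +5, the complex ion is [Ta...]^2+.
Charge balance with fluoride (-1) requires 1 complex ion per 2 fluoride.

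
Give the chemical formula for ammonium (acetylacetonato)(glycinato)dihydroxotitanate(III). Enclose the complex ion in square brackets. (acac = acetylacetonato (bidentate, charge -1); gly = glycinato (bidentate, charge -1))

Ligands: 2 hydroxo (OH, -1), 1 acetylacetonato (acac, -1), 1 glycinato (gly, -1). Ligand charge sum = -4.
With Ti in oxidation state +3, the complex ion is [Ti...]^1−.
Charge balance with ammonium (+1) requires 1 complex ion per 1 ammonium.

NH4[Ti(acac)(gly)(OH)2]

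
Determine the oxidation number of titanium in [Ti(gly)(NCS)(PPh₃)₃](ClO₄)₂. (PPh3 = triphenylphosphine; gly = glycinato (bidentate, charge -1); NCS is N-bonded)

2 perchlorate outside the brackets (-1 each) → the complex ion is 2+.
Ligand charges: 3×PPh3 neutral; 1×gly = -1; 1×NCS = -1; sum -2.
Ti + (-2) = 2+ ⇒ Ti is +4.

+4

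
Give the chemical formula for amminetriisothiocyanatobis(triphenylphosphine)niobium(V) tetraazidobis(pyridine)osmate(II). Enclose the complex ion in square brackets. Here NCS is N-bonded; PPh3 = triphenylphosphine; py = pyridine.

[Nb(NCS)3(NH3)(PPh3)2][Os(N3)4(py)2]

Cation [Nb…]: ligand charges -3, Nb(V) ⇒ ion charge 2+.
Anion [Os…]: ligand charges -4, Os(II) ⇒ ion charge 2−.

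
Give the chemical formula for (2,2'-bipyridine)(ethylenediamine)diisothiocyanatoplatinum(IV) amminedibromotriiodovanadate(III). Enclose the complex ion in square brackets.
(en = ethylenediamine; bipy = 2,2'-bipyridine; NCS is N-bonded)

[Pt(bipy)(en)(NCS)2][VBr2I3(NH3)]

Cation [Pt…]: ligand charges -2, Pt(IV) ⇒ ion charge 2+.
Anion [V…]: ligand charges -5, V(III) ⇒ ion charge 2−.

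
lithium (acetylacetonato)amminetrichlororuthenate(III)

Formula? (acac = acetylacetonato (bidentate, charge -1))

Ligands: 3 chloro (Cl, -1), 1 ammine (NH3, neutral), 1 acetylacetonato (acac, -1). Ligand charge sum = -4.
Charge balance with lithium (+1) requires 1 complex ion per 1 lithium.

Li[Ru(acac)Cl3(NH3)]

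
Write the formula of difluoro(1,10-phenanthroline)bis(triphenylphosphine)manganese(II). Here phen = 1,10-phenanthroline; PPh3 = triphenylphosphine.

[MnF2(phen)(PPh3)2]

Ligands: 1 1,10-phenanthroline (phen, neutral), 2 triphenylphosphine (PPh3, neutral), 2 fluoro (F, -1). Ligand charge sum = -2.
With Mn in oxidation state +2, the complex ion is [Mn...].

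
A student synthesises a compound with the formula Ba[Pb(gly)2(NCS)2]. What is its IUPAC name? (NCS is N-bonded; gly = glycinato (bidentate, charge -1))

barium bis(glycinato)diisothiocyanatoplumbate(II)

The 1 barium counter-ion carries a total charge of +2, so each complex ion is 2−.
Ligand charges: 2×isothiocyanato (-1 each), 2×glycinato (-1 each); total -4. So Pb + (-4) = 2−, giving Pb = +2.
Ligands are named alphabetically: glycinato before isothiocyanato.
The complex ion is anionic, so lead takes the -ate form plumbate(II).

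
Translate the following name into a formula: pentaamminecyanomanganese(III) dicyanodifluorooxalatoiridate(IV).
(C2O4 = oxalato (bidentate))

[Mn(CN)(NH3)5][Ir(C2O4)(CN)2F2]

Cation [Mn…]: ligand charges -1, Mn(III) ⇒ ion charge 2+.
Anion [Ir…]: ligand charges -6, Ir(IV) ⇒ ion charge 2−.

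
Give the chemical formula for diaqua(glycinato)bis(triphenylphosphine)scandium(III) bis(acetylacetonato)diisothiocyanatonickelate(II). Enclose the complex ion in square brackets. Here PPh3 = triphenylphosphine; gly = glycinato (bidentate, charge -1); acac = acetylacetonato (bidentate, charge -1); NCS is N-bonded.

[Sc(gly)(H2O)2(PPh3)2][Ni(acac)2(NCS)2]

Cation [Sc…]: ligand charges -1, Sc(III) ⇒ ion charge 2+.
Anion [Ni…]: ligand charges -4, Ni(II) ⇒ ion charge 2−.
One 2+ cation balances one 2− anion.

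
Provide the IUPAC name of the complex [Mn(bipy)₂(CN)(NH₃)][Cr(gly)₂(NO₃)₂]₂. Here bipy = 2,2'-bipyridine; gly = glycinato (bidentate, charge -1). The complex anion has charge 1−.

The complex anion is given as 1−; its ligand charges sum to -4, so Cr = +3.
With 2 anions per cation, the cation must be 2×1 = 2+.
Cation: ligand charges sum to -1; for the ion to be 2+, Mn = +3.

amminebis(2,2'-bipyridine)cyanomanganese(III) bis(glycinato)dinitratochromate(III)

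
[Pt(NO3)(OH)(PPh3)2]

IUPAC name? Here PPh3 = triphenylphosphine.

hydroxonitratobis(triphenylphosphine)platinum(II)

There is no counter-ion, so the complex is neutral overall.
Ligand charges: 2×triphenylphosphine (neutral), 1×hydroxo (-1 each), 1×nitrato (-1 each); total -2. So Pt + (-2) = 0, giving Pt = +2.
Ligands are named alphabetically: hydroxo before nitrato before triphenylphosphine.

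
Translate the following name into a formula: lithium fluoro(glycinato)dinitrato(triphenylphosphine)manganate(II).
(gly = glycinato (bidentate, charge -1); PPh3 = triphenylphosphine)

Li2[MnF(gly)(NO3)2(PPh3)]

Ligands: 1 fluoro (F, -1), 1 glycinato (gly, -1), 1 triphenylphosphine (PPh3, neutral), 2 nitrato (NO3, -1). Ligand charge sum = -4.
With Mn in oxidation state +2, the complex ion is [Mn...]^2−.
Charge balance with lithium (+1) requires 1 complex ion per 2 lithium.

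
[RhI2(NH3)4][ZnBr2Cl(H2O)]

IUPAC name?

Both ions are complex: the cation is named first with the plain metal name, the anion second with the -ate form; each ion's ligands are alphabetised independently.
Zinc is always +2 in its complexes; the anion's ligand charges sum to -3, so the complex anion is 1−.
A 1:1 salt means the cation carries the equal and opposite charge, 1+.
Cation: ligand charges sum to -2; for the ion to be 1+, Rh = +3.

tetraamminediiodorhodium(III) aquadibromochlorozincate(II)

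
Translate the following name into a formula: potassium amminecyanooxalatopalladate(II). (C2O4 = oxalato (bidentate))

K[Pd(C2O4)(CN)(NH3)]

Ligands: 1 cyano (CN, -1), 1 oxalato (C2O4, -2), 1 ammine (NH3, neutral). Ligand charge sum = -3.
With Pd in oxidation state +2, the complex ion is [Pd...]^1−.
Charge balance with potassium (+1) requires 1 complex ion per 1 potassium.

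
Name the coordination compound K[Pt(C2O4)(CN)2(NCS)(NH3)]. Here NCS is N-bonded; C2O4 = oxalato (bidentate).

potassium amminedicyanoisothiocyanatooxalatoplatinate(IV)

The 1 potassium counter-ion carries a total charge of +1, so each complex ion is 1−.
Ligand charges: 2×cyano (-1 each), 1×isothiocyanato (-1 each), 1×oxalato (-2 each), 1×ammine (neutral); total -5. So Pt + (-5) = 1−, giving Pt = +4.
Ligands are named alphabetically: ammine before cyano before isothiocyanato before oxalato.
The complex ion is anionic, so platinum takes the -ate form platinate(IV).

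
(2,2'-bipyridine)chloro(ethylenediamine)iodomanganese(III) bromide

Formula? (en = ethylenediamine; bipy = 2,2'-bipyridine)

[Mn(bipy)Cl(en)I]Br

Ligands: 1 ethylenediamine (en, neutral), 1 2,2'-bipyridine (bipy, neutral), 1 iodo (I, -1), 1 chloro (Cl, -1). Ligand charge sum = -2.
With Mn in oxidation state +3, the complex ion is [Mn...]^1+.
Charge balance with bromide (-1) requires 1 complex ion per 1 bromide.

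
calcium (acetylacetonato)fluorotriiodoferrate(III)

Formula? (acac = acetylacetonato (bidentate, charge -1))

Ca[Fe(acac)FI3]

Ligands: 3 iodo (I, -1), 1 fluoro (F, -1), 1 acetylacetonato (acac, -1). Ligand charge sum = -5.
Charge balance with calcium (+2) requires 1 complex ion per 1 calcium.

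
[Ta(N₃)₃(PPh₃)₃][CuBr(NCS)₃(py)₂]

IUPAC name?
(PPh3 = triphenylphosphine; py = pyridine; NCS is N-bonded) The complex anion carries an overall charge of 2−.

triazidotris(triphenylphosphine)tantalum(V) bromotriisothiocyanatobis(pyridine)cuprate(II)

The complex anion is given as 2−; its ligand charges sum to -4, so Cu = +2.
A 1:1 salt means the cation carries the equal and opposite charge, 2+.
Cation: ligand charges sum to -3; for the ion to be 2+, Ta = +5.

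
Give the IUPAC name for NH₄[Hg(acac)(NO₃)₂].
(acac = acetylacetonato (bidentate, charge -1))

The 1 ammonium counter-ion carries a total charge of +1, so each complex ion is 1−.
Ligand charges: 2×nitrato (-1 each), 1×acetylacetonato (-1 each); total -3. So Hg + (-3) = 1−, giving Hg = +2.
Ligands are named alphabetically: acetylacetonato before nitrato.
The complex ion is anionic, so mercury takes the -ate form mercurate(II).

ammonium (acetylacetonato)dinitratomercurate(II)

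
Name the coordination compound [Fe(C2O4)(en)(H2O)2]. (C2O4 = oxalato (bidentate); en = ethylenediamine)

There is no counter-ion, so the complex is neutral overall.
Ligand charges: 1×oxalato (-2 each), 1×ethylenediamine (neutral), 2×aqua (neutral); total -2. So Fe + (-2) = 0, giving Fe = +2.
Ligands are named alphabetically: aqua before ethylenediamine before oxalato.

diaqua(ethylenediamine)oxalatoiron(II)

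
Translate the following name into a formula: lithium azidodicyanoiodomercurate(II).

Ligands: 2 cyano (CN, -1), 1 azido (N3, -1), 1 iodo (I, -1). Ligand charge sum = -4.
Charge balance with lithium (+1) requires 1 complex ion per 2 lithium.

Li2[Hg(CN)2I(N3)]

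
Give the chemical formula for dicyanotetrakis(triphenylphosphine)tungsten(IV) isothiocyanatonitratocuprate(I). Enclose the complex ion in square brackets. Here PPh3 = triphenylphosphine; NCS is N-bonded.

Cation [W…]: ligand charges -2, W(IV) ⇒ ion charge 2+.
Anion [Cu…]: ligand charges -2, Cu(I) ⇒ ion charge 1−.

[W(CN)2(PPh3)4][Cu(NCS)(NO3)]2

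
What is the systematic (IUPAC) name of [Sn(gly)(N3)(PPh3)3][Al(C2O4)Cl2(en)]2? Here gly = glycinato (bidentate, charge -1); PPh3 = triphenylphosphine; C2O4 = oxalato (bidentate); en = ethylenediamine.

Both ions are complex: the cation is named first with the plain metal name, the anion second with the -ate form; each ion's ligands are alphabetised independently.
Aluminium is always +3 in its complexes; the anion's ligand charges sum to -4, so the complex anion is 1−.
With 2 anions per cation, the cation must be 2×1 = 2+.
Cation: ligand charges sum to -2; for the ion to be 2+, Sn = +4.

azido(glycinato)tris(triphenylphosphine)tin(IV) dichloro(ethylenediamine)oxalatoaluminate(III)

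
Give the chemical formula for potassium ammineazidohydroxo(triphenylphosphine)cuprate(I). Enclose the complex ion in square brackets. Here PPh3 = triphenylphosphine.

Ligands: 1 triphenylphosphine (PPh3, neutral), 1 ammine (NH3, neutral), 1 hydroxo (OH, -1), 1 azido (N3, -1). Ligand charge sum = -2.
With Cu in oxidation state +1, the complex ion is [Cu...]^1−.
Charge balance with potassium (+1) requires 1 complex ion per 1 potassium.

K[Cu(N3)(NH3)(OH)(PPh3)]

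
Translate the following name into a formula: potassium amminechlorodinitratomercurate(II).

Ligands: 1 chloro (Cl, -1), 1 ammine (NH3, neutral), 2 nitrato (NO3, -1). Ligand charge sum = -3.
Charge balance with potassium (+1) requires 1 complex ion per 1 potassium.

K[HgCl(NH3)(NO3)2]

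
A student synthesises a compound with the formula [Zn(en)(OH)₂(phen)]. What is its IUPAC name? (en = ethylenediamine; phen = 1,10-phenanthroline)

(ethylenediamine)dihydroxo(1,10-phenanthroline)zinc(II)

There is no counter-ion, so the complex is neutral overall.
Ligand charges: 1×ethylenediamine (neutral), 1×1,10-phenanthroline (neutral), 2×hydroxo (-1 each); total -2. So Zn + (-2) = 0, giving Zn = +2.
Ligands are named alphabetically: ethylenediamine before hydroxo before phenanthroline.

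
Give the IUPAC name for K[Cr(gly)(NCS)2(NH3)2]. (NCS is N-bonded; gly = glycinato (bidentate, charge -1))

potassium diammine(glycinato)diisothiocyanatochromate(II)

The 1 potassium counter-ion carries a total charge of +1, so each complex ion is 1−.
Ligand charges: 2×isothiocyanato (-1 each), 2×ammine (neutral), 1×glycinato (-1 each); total -3. So Cr + (-3) = 1−, giving Cr = +2.
Ligands are named alphabetically: ammine before glycinato before isothiocyanato.
The complex ion is anionic, so chromium takes the -ate form chromate(II).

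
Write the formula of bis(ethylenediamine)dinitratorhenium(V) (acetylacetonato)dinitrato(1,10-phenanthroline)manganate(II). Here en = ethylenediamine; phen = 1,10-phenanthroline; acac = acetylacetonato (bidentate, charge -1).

[Re(en)2(NO3)2][Mn(acac)(NO3)2(phen)]3

Cation [Re…]: ligand charges -2, Re(V) ⇒ ion charge 3+.
Anion [Mn…]: ligand charges -3, Mn(II) ⇒ ion charge 1−.
One 3+ cation requires 3 of the 1− anion.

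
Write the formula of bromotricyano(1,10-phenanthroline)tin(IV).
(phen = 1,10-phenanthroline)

[SnBr(CN)3(phen)]

Ligands: 3 cyano (CN, -1), 1 bromo (Br, -1), 1 1,10-phenanthroline (phen, neutral). Ligand charge sum = -4.
With Sn in oxidation state +4, the complex ion is [Sn...].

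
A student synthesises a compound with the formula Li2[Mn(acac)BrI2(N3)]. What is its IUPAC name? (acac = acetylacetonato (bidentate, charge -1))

The 2 lithium counter-ions carry a total charge of +2, so each complex ion is 2−.
Ligand charges: 1×azido (-1 each), 1×bromo (-1 each), 2×iodo (-1 each), 1×acetylacetonato (-1 each); total -5. So Mn + (-5) = 2−, giving Mn = +3.
The complex ion is anionic, so manganese takes the -ate form manganate(III).

lithium (acetylacetonato)azidobromodiiodomanganate(III)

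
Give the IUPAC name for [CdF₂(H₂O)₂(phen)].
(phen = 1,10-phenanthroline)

There is no counter-ion, so the complex is neutral overall.
Ligand charges: 1×1,10-phenanthroline (neutral), 2×fluoro (-1 each), 2×aqua (neutral); total -2. So Cd + (-2) = 0, giving Cd = +2.
Ligands are named alphabetically: aqua before fluoro before phenanthroline.

diaquadifluoro(1,10-phenanthroline)cadmium(II)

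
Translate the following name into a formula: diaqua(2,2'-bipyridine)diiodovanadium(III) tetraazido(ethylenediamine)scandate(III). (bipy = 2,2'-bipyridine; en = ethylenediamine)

Cation [V…]: ligand charges -2, V(III) ⇒ ion charge 1+.
Anion [Sc…]: ligand charges -4, Sc(III) ⇒ ion charge 1−.
One 1+ cation balances one 1− anion.

[V(bipy)(H2O)2I2][Sc(en)(N3)4]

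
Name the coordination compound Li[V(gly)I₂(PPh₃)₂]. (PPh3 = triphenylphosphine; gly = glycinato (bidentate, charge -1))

lithium (glycinato)diiodobis(triphenylphosphine)vanadate(II)

The 1 lithium counter-ion carries a total charge of +1, so each complex ion is 1−.
Ligand charges: 2×iodo (-1 each), 2×triphenylphosphine (neutral), 1×glycinato (-1 each); total -3. So V + (-3) = 1−, giving V = +2.
Ligands are named alphabetically: glycinato before iodo before triphenylphosphine.
The complex ion is anionic, so vanadium takes the -ate form vanadate(II).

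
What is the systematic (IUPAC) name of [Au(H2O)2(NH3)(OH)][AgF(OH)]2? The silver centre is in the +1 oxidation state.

amminediaquahydroxogold(III) fluorohydroxoargentate(I)

Ag is given as +1; the anion's ligand charges sum to -2, so the complex anion is 1−.
With 2 anions per cation, the cation must be 2×1 = 2+.
Cation: ligand charges sum to -1; for the ion to be 2+, Au = +3.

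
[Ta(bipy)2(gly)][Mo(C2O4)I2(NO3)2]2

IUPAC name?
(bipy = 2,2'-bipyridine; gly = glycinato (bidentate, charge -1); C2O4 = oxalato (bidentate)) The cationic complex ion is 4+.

Both ions are complex: the cation is named first with the plain metal name, the anion second with the -ate form; each ion's ligands are alphabetised independently.
The complex cation is given as 4+; its ligand charges sum to -1, so Ta = +5.
With 2 anions per cation, each anion must be 4/2 = 2−.
Anion: ligand charges sum to -6; for the ion to be 2−, Mo = +4.

bis(2,2'-bipyridine)(glycinato)tantalum(V) diiododinitratooxalatomolybdate(IV)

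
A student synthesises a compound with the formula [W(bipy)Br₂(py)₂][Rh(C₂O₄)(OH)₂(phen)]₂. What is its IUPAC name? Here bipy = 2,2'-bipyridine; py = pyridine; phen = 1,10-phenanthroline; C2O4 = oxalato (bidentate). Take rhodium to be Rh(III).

Both ions are complex: the cation is named first with the plain metal name, the anion second with the -ate form; each ion's ligands are alphabetised independently.
Rh is given as +3; the anion's ligand charges sum to -4, so the complex anion is 1−.
With 2 anions per cation, the cation must be 2×1 = 2+.
Cation: ligand charges sum to -2; for the ion to be 2+, W = +4.

(2,2'-bipyridine)dibromobis(pyridine)tungsten(IV) dihydroxooxalato(1,10-phenanthroline)rhodate(III)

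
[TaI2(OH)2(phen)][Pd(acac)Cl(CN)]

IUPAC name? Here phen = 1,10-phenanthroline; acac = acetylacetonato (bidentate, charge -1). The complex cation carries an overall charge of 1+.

The complex cation is given as 1+; its ligand charges sum to -4, so Ta = +5.
A 1:1 salt means the anion carries the equal and opposite charge, 1−.
Anion: ligand charges sum to -3; for the ion to be 1−, Pd = +2.

dihydroxodiiodo(1,10-phenanthroline)tantalum(V) (acetylacetonato)chlorocyanopalladate(II)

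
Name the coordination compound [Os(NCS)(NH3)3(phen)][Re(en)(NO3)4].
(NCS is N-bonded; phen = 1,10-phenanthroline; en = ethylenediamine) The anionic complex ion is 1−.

The complex anion is given as 1−; its ligand charges sum to -4, so Re = +3.
A 1:1 salt means the cation carries the equal and opposite charge, 1+.
Cation: ligand charges sum to -1; for the ion to be 1+, Os = +2.

triammineisothiocyanato(1,10-phenanthroline)osmium(II) (ethylenediamine)tetranitratorhenate(III)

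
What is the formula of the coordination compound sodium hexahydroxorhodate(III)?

Ligands: 6 hydroxo (OH, -1). Ligand charge sum = -6.
With Rh in oxidation state +3, the complex ion is [Rh...]^3−.
Charge balance with sodium (+1) requires 1 complex ion per 3 sodium.

Na3[Rh(OH)6]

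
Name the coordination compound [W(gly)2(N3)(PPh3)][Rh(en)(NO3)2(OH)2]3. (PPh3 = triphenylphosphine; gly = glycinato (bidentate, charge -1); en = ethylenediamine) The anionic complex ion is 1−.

Both ions are complex: the cation is named first with the plain metal name, the anion second with the -ate form; each ion's ligands are alphabetised independently.
The complex anion is given as 1−; its ligand charges sum to -4, so Rh = +3.
With 3 anions per cation, the cation must be 3×1 = 3+.
Cation: ligand charges sum to -3; for the ion to be 3+, W = +6.

azidobis(glycinato)(triphenylphosphine)tungsten(VI) (ethylenediamine)dihydroxodinitratorhodate(III)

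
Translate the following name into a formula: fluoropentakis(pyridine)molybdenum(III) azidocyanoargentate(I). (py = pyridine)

[MoF(py)5][Ag(CN)(N3)]2

Cation [Mo…]: ligand charges -1, Mo(III) ⇒ ion charge 2+.
Anion [Ag…]: ligand charges -2, Ag(I) ⇒ ion charge 1−.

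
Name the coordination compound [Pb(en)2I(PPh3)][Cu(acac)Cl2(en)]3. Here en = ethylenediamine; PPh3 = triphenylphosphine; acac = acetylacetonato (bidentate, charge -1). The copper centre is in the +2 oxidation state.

Both ions are complex: the cation is named first with the plain metal name, the anion second with the -ate form; each ion's ligands are alphabetised independently.
Cu is given as +2; the anion's ligand charges sum to -3, so the complex anion is 1−.
With 3 anions per cation, the cation must be 3×1 = 3+.
Cation: ligand charges sum to -1; for the ion to be 3+, Pb = +4.

bis(ethylenediamine)iodo(triphenylphosphine)lead(IV) (acetylacetonato)dichloro(ethylenediamine)cuprate(II)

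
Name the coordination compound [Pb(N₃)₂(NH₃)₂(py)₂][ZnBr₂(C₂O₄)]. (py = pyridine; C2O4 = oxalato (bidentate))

Both ions are complex: the cation is named first with the plain metal name, the anion second with the -ate form; each ion's ligands are alphabetised independently.
Zinc is always +2 in its complexes; the anion's ligand charges sum to -4, so the complex anion is 2−.
A 1:1 salt means the cation carries the equal and opposite charge, 2+.
Cation: ligand charges sum to -2; for the ion to be 2+, Pb = +4.

diamminediazidobis(pyridine)lead(IV) dibromooxalatozincate(II)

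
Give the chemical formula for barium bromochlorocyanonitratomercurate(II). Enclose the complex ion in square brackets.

Ligands: 1 chloro (Cl, -1), 1 bromo (Br, -1), 1 cyano (CN, -1), 1 nitrato (NO3, -1). Ligand charge sum = -4.
With Hg in oxidation state +2, the complex ion is [Hg...]^2−.
Charge balance with barium (+2) requires 1 complex ion per 1 barium.

Ba[HgBrCl(CN)(NO3)]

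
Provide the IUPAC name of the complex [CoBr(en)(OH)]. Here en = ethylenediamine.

There is no counter-ion, so the complex is neutral overall.
Ligand charges: 1×hydroxo (-1 each), 1×bromo (-1 each), 1×ethylenediamine (neutral); total -2. So Co + (-2) = 0, giving Co = +2.
Ligands are named alphabetically: bromo before ethylenediamine before hydroxo.

bromo(ethylenediamine)hydroxocobalt(II)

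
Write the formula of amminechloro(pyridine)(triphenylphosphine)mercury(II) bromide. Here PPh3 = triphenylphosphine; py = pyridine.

Ligands: 1 triphenylphosphine (PPh3, neutral), 1 pyridine (py, neutral), 1 ammine (NH3, neutral), 1 chloro (Cl, -1). Ligand charge sum = -1.
With Hg in oxidation state +2, the complex ion is [Hg...]^1+.
Charge balance with bromide (-1) requires 1 complex ion per 1 bromide.

[HgCl(NH3)(PPh3)(py)]Br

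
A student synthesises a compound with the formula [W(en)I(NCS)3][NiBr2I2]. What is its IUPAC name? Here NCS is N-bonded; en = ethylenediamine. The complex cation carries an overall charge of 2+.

Both ions are complex: the cation is named first with the plain metal name, the anion second with the -ate form; each ion's ligands are alphabetised independently.
The complex cation is given as 2+; its ligand charges sum to -4, so W = +6.
A 1:1 salt means the anion carries the equal and opposite charge, 2−.
Anion: ligand charges sum to -4; for the ion to be 2−, Ni = +2.

(ethylenediamine)iodotriisothiocyanatotungsten(VI) dibromodiiodonickelate(II)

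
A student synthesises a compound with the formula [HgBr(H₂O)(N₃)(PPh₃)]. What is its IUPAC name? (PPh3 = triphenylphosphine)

aquaazidobromo(triphenylphosphine)mercury(II)

There is no counter-ion, so the complex is neutral overall.
Ligand charges: 1×azido (-1 each), 1×bromo (-1 each), 1×triphenylphosphine (neutral), 1×aqua (neutral); total -2. So Hg + (-2) = 0, giving Hg = +2.
Ligands are named alphabetically: aqua before azido before bromo before triphenylphosphine.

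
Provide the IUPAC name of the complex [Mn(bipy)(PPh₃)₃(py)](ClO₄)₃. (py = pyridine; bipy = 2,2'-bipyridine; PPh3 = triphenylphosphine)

(2,2'-bipyridine)(pyridine)tris(triphenylphosphine)manganese(III) perchlorate

The 3 perchlorate counter-ions carry a total charge of -3, so each complex ion is 3+.
Ligand charges: 1×pyridine (neutral), 1×2,2'-bipyridine (neutral), 3×triphenylphosphine (neutral); total 0. So Mn + (0) = 3+, giving Mn = +3.
Ligands are named alphabetically: bipyridine before pyridine before triphenylphosphine.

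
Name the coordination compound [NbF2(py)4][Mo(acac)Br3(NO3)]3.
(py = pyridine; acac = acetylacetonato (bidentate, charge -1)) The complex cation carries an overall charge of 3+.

difluorotetrakis(pyridine)niobium(V) (acetylacetonato)tribromonitratomolybdate(IV)

The complex cation is given as 3+; its ligand charges sum to -2, so Nb = +5.
With 3 anions per cation, each anion must be 3/3 = 1−.
Anion: ligand charges sum to -5; for the ion to be 1−, Mo = +4.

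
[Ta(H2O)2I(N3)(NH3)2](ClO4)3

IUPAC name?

diamminediaquaazidoiodotantalum(V) perchlorate

The 3 perchlorate counter-ions carry a total charge of -3, so each complex ion is 3+.
Ligand charges: 1×azido (-1 each), 2×ammine (neutral), 1×iodo (-1 each), 2×aqua (neutral); total -2. So Ta + (-2) = 3+, giving Ta = +5.
Ligands are named alphabetically: ammine before aqua before azido before iodo.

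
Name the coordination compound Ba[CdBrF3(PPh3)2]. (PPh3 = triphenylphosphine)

barium bromotrifluorobis(triphenylphosphine)cadmate(II)

The 1 barium counter-ion carries a total charge of +2, so each complex ion is 2−.
Ligand charges: 2×triphenylphosphine (neutral), 1×bromo (-1 each), 3×fluoro (-1 each); total -4. So Cd + (-4) = 2−, giving Cd = +2.
Ligands are named alphabetically: bromo before fluoro before triphenylphosphine.
The complex ion is anionic, so cadmium takes the -ate form cadmate(II).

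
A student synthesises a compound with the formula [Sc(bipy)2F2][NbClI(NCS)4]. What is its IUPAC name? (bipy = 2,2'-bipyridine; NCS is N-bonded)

Both ions are complex: the cation is named first with the plain metal name, the anion second with the -ate form; each ion's ligands are alphabetised independently.
Scandium is always +3 in its complexes; the cation's ligand charges sum to -2, so the complex cation is 1+.
A 1:1 salt means the anion carries the equal and opposite charge, 1−.
Anion: ligand charges sum to -6; for the ion to be 1−, Nb = +5.

bis(2,2'-bipyridine)difluoroscandium(III) chloroiodotetraisothiocyanatoniobate(V)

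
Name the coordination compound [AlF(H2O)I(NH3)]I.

ammineaquafluoroiodoaluminium(III) iodide

The 1 iodide counter-ion carries a total charge of -1, so each complex ion is 1+.
Ligand charges: 1×fluoro (-1 each), 1×ammine (neutral), 1×iodo (-1 each), 1×aqua (neutral); total -2. So Al + (-2) = 1+, giving Al = +3.
Ligands are named alphabetically: ammine before aqua before fluoro before iodo.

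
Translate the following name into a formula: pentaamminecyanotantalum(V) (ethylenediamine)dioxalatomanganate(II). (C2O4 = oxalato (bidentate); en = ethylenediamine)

[Ta(CN)(NH3)5][Mn(C2O4)2(en)]2

Cation [Ta…]: ligand charges -1, Ta(V) ⇒ ion charge 4+.
Anion [Mn…]: ligand charges -4, Mn(II) ⇒ ion charge 2−.
One 4+ cation requires 2 of the 2− anion.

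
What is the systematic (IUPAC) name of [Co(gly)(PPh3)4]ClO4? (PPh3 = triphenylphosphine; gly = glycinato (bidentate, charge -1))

(glycinato)tetrakis(triphenylphosphine)cobalt(II) perchlorate

The 1 perchlorate counter-ion carries a total charge of -1, so each complex ion is 1+.
Ligand charges: 4×triphenylphosphine (neutral), 1×glycinato (-1 each); total -1. So Co + (-1) = 1+, giving Co = +2.
Ligands are named alphabetically: glycinato before triphenylphosphine.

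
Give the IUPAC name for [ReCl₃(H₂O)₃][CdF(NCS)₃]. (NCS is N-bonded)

Both ions are complex: the cation is named first with the plain metal name, the anion second with the -ate form; each ion's ligands are alphabetised independently.
Cadmium is always +2 in its complexes; the anion's ligand charges sum to -4, so the complex anion is 2−.
A 1:1 salt means the cation carries the equal and opposite charge, 2+.
Cation: ligand charges sum to -3; for the ion to be 2+, Re = +5.

triaquatrichlororhenium(V) fluorotriisothiocyanatocadmate(II)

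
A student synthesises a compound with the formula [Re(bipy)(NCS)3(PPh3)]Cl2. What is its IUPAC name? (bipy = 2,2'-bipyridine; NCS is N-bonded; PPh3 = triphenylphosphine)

(2,2'-bipyridine)triisothiocyanato(triphenylphosphine)rhenium(V) chloride

The 2 chloride counter-ions carry a total charge of -2, so each complex ion is 2+.
Ligand charges: 1×2,2'-bipyridine (neutral), 3×isothiocyanato (-1 each), 1×triphenylphosphine (neutral); total -3. So Re + (-3) = 2+, giving Re = +5.
Ligands are named alphabetically: bipyridine before isothiocyanato before triphenylphosphine.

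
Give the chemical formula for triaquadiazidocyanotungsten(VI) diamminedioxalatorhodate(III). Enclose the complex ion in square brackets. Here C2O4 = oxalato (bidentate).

Cation [W…]: ligand charges -3, W(VI) ⇒ ion charge 3+.
Anion [Rh…]: ligand charges -4, Rh(III) ⇒ ion charge 1−.
One 3+ cation requires 3 of the 1− anion.

[W(CN)(H2O)3(N3)2][Rh(C2O4)2(NH3)2]3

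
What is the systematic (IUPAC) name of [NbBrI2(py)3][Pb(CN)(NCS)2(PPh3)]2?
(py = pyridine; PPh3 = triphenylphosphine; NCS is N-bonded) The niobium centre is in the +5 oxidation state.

Nb is given as +5; the cation's ligand charges sum to -3, so the complex cation is 2+.
With 2 anions per cation, each anion must be 2/2 = 1−.
Anion: ligand charges sum to -3; for the ion to be 1−, Pb = +2.

bromodiiodotris(pyridine)niobium(V) cyanodiisothiocyanato(triphenylphosphine)plumbate(II)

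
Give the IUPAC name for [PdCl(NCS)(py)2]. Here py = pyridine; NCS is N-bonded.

chloroisothiocyanatobis(pyridine)palladium(II)

There is no counter-ion, so the complex is neutral overall.
Ligand charges: 2×pyridine (neutral), 1×isothiocyanato (-1 each), 1×chloro (-1 each); total -2. So Pd + (-2) = 0, giving Pd = +2.
Ligands are named alphabetically: chloro before isothiocyanato before pyridine.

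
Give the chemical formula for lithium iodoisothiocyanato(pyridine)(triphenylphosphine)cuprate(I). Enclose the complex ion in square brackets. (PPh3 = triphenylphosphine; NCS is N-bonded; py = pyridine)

Ligands: 1 triphenylphosphine (PPh3, neutral), 1 isothiocyanato (NCS, -1), 1 pyridine (py, neutral), 1 iodo (I, -1). Ligand charge sum = -2.
Charge balance with lithium (+1) requires 1 complex ion per 1 lithium.

Li[CuI(NCS)(PPh3)(py)]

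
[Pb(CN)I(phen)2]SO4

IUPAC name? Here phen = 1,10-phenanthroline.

The 1 sulfate counter-ion carries a total charge of -2, so each complex ion is 2+.
Ligand charges: 1×iodo (-1 each), 1×cyano (-1 each), 2×1,10-phenanthroline (neutral); total -2. So Pb + (-2) = 2+, giving Pb = +4.
Ligands are named alphabetically: cyano before iodo before phenanthroline.

cyanoiodobis(1,10-phenanthroline)lead(IV) sulfate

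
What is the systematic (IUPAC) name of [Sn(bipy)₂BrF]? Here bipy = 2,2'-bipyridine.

bis(2,2'-bipyridine)bromofluorotin(II)

There is no counter-ion, so the complex is neutral overall.
Ligand charges: 1×bromo (-1 each), 1×fluoro (-1 each), 2×2,2'-bipyridine (neutral); total -2. So Sn + (-2) = 0, giving Sn = +2.
Ligands are named alphabetically: bipyridine before bromo before fluoro.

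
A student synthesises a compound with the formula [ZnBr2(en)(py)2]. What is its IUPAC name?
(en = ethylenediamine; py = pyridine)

dibromo(ethylenediamine)bis(pyridine)zinc(II)

There is no counter-ion, so the complex is neutral overall.
Ligand charges: 1×ethylenediamine (neutral), 2×bromo (-1 each), 2×pyridine (neutral); total -2. So Zn + (-2) = 0, giving Zn = +2.
Ligands are named alphabetically: bromo before ethylenediamine before pyridine.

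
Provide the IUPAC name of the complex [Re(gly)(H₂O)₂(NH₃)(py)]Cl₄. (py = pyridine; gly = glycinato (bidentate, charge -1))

amminediaqua(glycinato)(pyridine)rhenium(V) chloride

The 4 chloride counter-ions carry a total charge of -4, so each complex ion is 4+.
Ligand charges: 1×pyridine (neutral), 2×aqua (neutral), 1×ammine (neutral), 1×glycinato (-1 each); total -1. So Re + (-1) = 4+, giving Re = +5.
Ligands are named alphabetically: ammine before aqua before glycinato before pyridine.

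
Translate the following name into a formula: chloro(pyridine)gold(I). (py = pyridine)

[AuCl(py)]

Ligands: 1 chloro (Cl, -1), 1 pyridine (py, neutral). Ligand charge sum = -1.
With Au in oxidation state +1, the complex ion is [Au...].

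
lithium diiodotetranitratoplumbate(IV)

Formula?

Li2[PbI2(NO3)4]

Ligands: 2 iodo (I, -1), 4 nitrato (NO3, -1). Ligand charge sum = -6.
Charge balance with lithium (+1) requires 1 complex ion per 2 lithium.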